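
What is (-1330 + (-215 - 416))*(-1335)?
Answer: 2617935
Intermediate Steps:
(-1330 + (-215 - 416))*(-1335) = (-1330 - 631)*(-1335) = -1961*(-1335) = 2617935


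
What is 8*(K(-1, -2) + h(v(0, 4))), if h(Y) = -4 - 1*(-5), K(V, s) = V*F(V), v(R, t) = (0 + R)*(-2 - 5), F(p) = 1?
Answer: 0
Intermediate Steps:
v(R, t) = -7*R (v(R, t) = R*(-7) = -7*R)
K(V, s) = V (K(V, s) = V*1 = V)
h(Y) = 1 (h(Y) = -4 + 5 = 1)
8*(K(-1, -2) + h(v(0, 4))) = 8*(-1 + 1) = 8*0 = 0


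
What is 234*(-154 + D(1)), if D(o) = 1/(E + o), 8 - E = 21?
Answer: -72111/2 ≈ -36056.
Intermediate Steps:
E = -13 (E = 8 - 1*21 = 8 - 21 = -13)
D(o) = 1/(-13 + o)
234*(-154 + D(1)) = 234*(-154 + 1/(-13 + 1)) = 234*(-154 + 1/(-12)) = 234*(-154 - 1/12) = 234*(-1849/12) = -72111/2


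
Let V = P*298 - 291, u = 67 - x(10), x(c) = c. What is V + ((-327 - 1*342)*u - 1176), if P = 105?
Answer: -8310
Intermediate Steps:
u = 57 (u = 67 - 1*10 = 67 - 10 = 57)
V = 30999 (V = 105*298 - 291 = 31290 - 291 = 30999)
V + ((-327 - 1*342)*u - 1176) = 30999 + ((-327 - 1*342)*57 - 1176) = 30999 + ((-327 - 342)*57 - 1176) = 30999 + (-669*57 - 1176) = 30999 + (-38133 - 1176) = 30999 - 39309 = -8310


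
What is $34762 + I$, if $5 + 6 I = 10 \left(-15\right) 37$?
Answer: $\frac{203017}{6} \approx 33836.0$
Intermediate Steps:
$I = - \frac{5555}{6}$ ($I = - \frac{5}{6} + \frac{10 \left(-15\right) 37}{6} = - \frac{5}{6} + \frac{\left(-150\right) 37}{6} = - \frac{5}{6} + \frac{1}{6} \left(-5550\right) = - \frac{5}{6} - 925 = - \frac{5555}{6} \approx -925.83$)
$34762 + I = 34762 - \frac{5555}{6} = \frac{203017}{6}$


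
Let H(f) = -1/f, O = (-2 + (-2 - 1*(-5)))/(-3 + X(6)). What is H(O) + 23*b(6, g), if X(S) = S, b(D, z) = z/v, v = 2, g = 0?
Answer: -3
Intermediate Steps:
b(D, z) = z/2
O = ⅓ (O = (-2 + (-2 - 1*(-5)))/(-3 + 6) = (-2 + (-2 + 5))/3 = (-2 + 3)*(⅓) = 1*(⅓) = ⅓ ≈ 0.33333)
H(O) + 23*b(6, g) = -1/⅓ + 23*((½)*0) = -1*3 + 23*0 = -3 + 0 = -3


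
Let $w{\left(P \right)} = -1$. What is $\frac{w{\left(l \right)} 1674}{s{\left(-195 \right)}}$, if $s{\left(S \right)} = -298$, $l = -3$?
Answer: $\frac{837}{149} \approx 5.6174$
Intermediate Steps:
$\frac{w{\left(l \right)} 1674}{s{\left(-195 \right)}} = \frac{\left(-1\right) 1674}{-298} = \left(-1674\right) \left(- \frac{1}{298}\right) = \frac{837}{149}$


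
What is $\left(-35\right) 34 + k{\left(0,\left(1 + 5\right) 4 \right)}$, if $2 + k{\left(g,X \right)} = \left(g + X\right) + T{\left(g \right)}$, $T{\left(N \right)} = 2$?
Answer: $-1166$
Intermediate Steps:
$k{\left(g,X \right)} = X + g$ ($k{\left(g,X \right)} = -2 + \left(\left(g + X\right) + 2\right) = -2 + \left(\left(X + g\right) + 2\right) = -2 + \left(2 + X + g\right) = X + g$)
$\left(-35\right) 34 + k{\left(0,\left(1 + 5\right) 4 \right)} = \left(-35\right) 34 + \left(\left(1 + 5\right) 4 + 0\right) = -1190 + \left(6 \cdot 4 + 0\right) = -1190 + \left(24 + 0\right) = -1190 + 24 = -1166$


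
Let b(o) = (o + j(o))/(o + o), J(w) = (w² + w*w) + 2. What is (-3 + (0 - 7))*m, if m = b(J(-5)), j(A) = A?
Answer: -10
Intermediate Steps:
J(w) = 2 + 2*w² (J(w) = (w² + w²) + 2 = 2*w² + 2 = 2 + 2*w²)
b(o) = 1 (b(o) = (o + o)/(o + o) = (2*o)/((2*o)) = (2*o)*(1/(2*o)) = 1)
m = 1
(-3 + (0 - 7))*m = (-3 + (0 - 7))*1 = (-3 - 7)*1 = -10*1 = -10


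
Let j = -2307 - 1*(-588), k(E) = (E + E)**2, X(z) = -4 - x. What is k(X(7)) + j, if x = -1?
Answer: -1683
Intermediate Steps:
X(z) = -3 (X(z) = -4 - 1*(-1) = -4 + 1 = -3)
k(E) = 4*E**2 (k(E) = (2*E)**2 = 4*E**2)
j = -1719 (j = -2307 + 588 = -1719)
k(X(7)) + j = 4*(-3)**2 - 1719 = 4*9 - 1719 = 36 - 1719 = -1683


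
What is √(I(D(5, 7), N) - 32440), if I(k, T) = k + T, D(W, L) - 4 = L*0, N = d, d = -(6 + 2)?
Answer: 2*I*√8111 ≈ 180.12*I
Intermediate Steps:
d = -8 (d = -1*8 = -8)
N = -8
D(W, L) = 4 (D(W, L) = 4 + L*0 = 4 + 0 = 4)
I(k, T) = T + k
√(I(D(5, 7), N) - 32440) = √((-8 + 4) - 32440) = √(-4 - 32440) = √(-32444) = 2*I*√8111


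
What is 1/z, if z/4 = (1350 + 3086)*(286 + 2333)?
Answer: 1/46471536 ≈ 2.1519e-8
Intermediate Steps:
z = 46471536 (z = 4*((1350 + 3086)*(286 + 2333)) = 4*(4436*2619) = 4*11617884 = 46471536)
1/z = 1/46471536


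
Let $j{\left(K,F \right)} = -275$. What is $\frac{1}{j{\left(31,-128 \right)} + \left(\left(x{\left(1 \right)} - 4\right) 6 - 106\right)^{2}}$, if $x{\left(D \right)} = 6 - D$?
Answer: $\frac{1}{9725} \approx 0.00010283$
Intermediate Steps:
$\frac{1}{j{\left(31,-128 \right)} + \left(\left(x{\left(1 \right)} - 4\right) 6 - 106\right)^{2}} = \frac{1}{-275 + \left(\left(\left(6 - 1\right) - 4\right) 6 - 106\right)^{2}} = \frac{1}{-275 + \left(\left(5 - 4\right) 6 - 106\right)^{2}} = \frac{1}{-275 + \left(1 \cdot 6 - 106\right)^{2}} = \frac{1}{-275 + \left(6 - 106\right)^{2}} = \frac{1}{-275 + \left(-100\right)^{2}} = \frac{1}{-275 + 10000} = \frac{1}{9725}$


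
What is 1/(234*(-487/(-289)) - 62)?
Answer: 289/96040 ≈ 0.0030092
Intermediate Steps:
1/(234*(-487/(-289)) - 62) = 1/(234*(-487*(-1/289)) - 62) = 1/(234*(487/289) - 62) = 1/(113958/289 - 62) = 1/(96040/289) = 289/96040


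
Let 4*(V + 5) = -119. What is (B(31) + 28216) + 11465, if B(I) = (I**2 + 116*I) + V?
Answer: 176813/4 ≈ 44203.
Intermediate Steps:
V = -139/4 (V = -5 + (1/4)*(-119) = -5 - 119/4 = -139/4 ≈ -34.750)
B(I) = -139/4 + I**2 + 116*I (B(I) = (I**2 + 116*I) - 139/4 = -139/4 + I**2 + 116*I)
(B(31) + 28216) + 11465 = ((-139/4 + 31**2 + 116*31) + 28216) + 11465 = ((-139/4 + 961 + 3596) + 28216) + 11465 = (18089/4 + 28216) + 11465 = 130953/4 + 11465 = 176813/4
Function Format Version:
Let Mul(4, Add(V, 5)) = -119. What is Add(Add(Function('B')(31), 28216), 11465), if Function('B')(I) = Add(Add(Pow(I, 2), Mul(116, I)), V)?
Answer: Rational(176813, 4) ≈ 44203.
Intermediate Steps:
V = Rational(-139, 4) (V = Add(-5, Mul(Rational(1, 4), -119)) = Add(-5, Rational(-119, 4)) = Rational(-139, 4) ≈ -34.750)
Function('B')(I) = Add(Rational(-139, 4), Pow(I, 2), Mul(116, I)) (Function('B')(I) = Add(Add(Pow(I, 2), Mul(116, I)), Rational(-139, 4)) = Add(Rational(-139, 4), Pow(I, 2), Mul(116, I)))
Add(Add(Function('B')(31), 28216), 11465) = Add(Add(Add(Rational(-139, 4), Pow(31, 2), Mul(116, 31)), 28216), 11465) = Add(Add(Add(Rational(-139, 4), 961, 3596), 28216), 11465) = Add(Add(Rational(18089, 4), 28216), 11465) = Add(Rational(130953, 4), 11465) = Rational(176813, 4)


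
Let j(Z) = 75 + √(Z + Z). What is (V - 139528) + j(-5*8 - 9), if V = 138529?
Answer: -924 + 7*I*√2 ≈ -924.0 + 9.8995*I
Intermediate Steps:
j(Z) = 75 + √2*√Z (j(Z) = 75 + √(2*Z) = 75 + √2*√Z)
(V - 139528) + j(-5*8 - 9) = (138529 - 139528) + (75 + √2*√(-5*8 - 9)) = -999 + (75 + √2*√(-40 - 9)) = -999 + (75 + √2*√(-49)) = -999 + (75 + √2*(7*I)) = -999 + (75 + 7*I*√2) = -924 + 7*I*√2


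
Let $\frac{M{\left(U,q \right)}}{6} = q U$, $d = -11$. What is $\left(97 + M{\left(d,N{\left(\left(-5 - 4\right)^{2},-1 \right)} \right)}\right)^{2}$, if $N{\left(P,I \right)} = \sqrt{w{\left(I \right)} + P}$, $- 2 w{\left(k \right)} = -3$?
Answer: $368779 - 6402 \sqrt{330} \approx 2.5248 \cdot 10^{5}$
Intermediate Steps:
$w{\left(k \right)} = \frac{3}{2}$ ($w{\left(k \right)} = \left(- \frac{1}{2}\right) \left(-3\right) = \frac{3}{2}$)
$N{\left(P,I \right)} = \sqrt{\frac{3}{2} + P}$
$M{\left(U,q \right)} = 6 U q$ ($M{\left(U,q \right)} = 6 q U = 6 U q$)
$\left(97 + M{\left(d,N{\left(\left(-5 - 4\right)^{2},-1 \right)} \right)}\right)^{2} = \left(97 + 6 \left(-11\right) \frac{\sqrt{6 + 4 \left(-5 - 4\right)^{2}}}{2}\right)^{2} = \left(97 + 6 \left(-11\right) \frac{\sqrt{6 + 4 \left(-9\right)^{2}}}{2}\right)^{2} = \left(97 + 6 \left(-11\right) \frac{\sqrt{6 + 4 \cdot 81}}{2}\right)^{2} = \left(97 + 6 \left(-11\right) \frac{\sqrt{6 + 324}}{2}\right)^{2} = \left(97 + 6 \left(-11\right) \frac{\sqrt{330}}{2}\right)^{2} = \left(97 - 33 \sqrt{330}\right)^{2}$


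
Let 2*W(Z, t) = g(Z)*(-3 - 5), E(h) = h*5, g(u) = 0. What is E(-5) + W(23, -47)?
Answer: -25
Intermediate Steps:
E(h) = 5*h
W(Z, t) = 0 (W(Z, t) = (0*(-3 - 5))/2 = (0*(-8))/2 = (½)*0 = 0)
E(-5) + W(23, -47) = 5*(-5) + 0 = -25 + 0 = -25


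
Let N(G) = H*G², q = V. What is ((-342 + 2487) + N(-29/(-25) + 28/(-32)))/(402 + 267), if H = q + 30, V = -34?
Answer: 7148917/2230000 ≈ 3.2058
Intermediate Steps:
q = -34
H = -4 (H = -34 + 30 = -4)
N(G) = -4*G²
((-342 + 2487) + N(-29/(-25) + 28/(-32)))/(402 + 267) = ((-342 + 2487) - 4*(-29/(-25) + 28/(-32))²)/(402 + 267) = (2145 - 4*(-29*(-1/25) + 28*(-1/32))²)/669 = (2145 - 4*(29/25 - 7/8)²)*(1/669) = (2145 - 4*(57/200)²)*(1/669) = (2145 - 4*3249/40000)*(1/669) = (2145 - 3249/10000)*(1/669) = (21446751/10000)*(1/669) = 7148917/2230000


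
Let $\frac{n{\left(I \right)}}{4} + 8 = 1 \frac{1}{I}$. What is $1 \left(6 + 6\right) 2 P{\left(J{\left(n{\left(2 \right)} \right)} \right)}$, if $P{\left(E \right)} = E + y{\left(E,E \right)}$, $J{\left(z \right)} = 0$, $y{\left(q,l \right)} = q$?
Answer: $0$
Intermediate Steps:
$n{\left(I \right)} = -32 + \frac{4}{I}$ ($n{\left(I \right)} = -32 + 4 \cdot 1 \frac{1}{I} = -32 + \frac{4}{I}$)
$P{\left(E \right)} = 2 E$ ($P{\left(E \right)} = E + E = 2 E$)
$1 \left(6 + 6\right) 2 P{\left(J{\left(n{\left(2 \right)} \right)} \right)} = 1 \left(6 + 6\right) 2 \cdot 2 \cdot 0 = 1 \cdot 12 \cdot 2 \cdot 0 = 1 \cdot 24 \cdot 0 = 24 \cdot 0 = 0$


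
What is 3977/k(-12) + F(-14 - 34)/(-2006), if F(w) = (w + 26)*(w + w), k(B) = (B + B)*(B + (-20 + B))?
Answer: 2873795/1059168 ≈ 2.7133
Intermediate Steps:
k(B) = 2*B*(-20 + 2*B) (k(B) = (2*B)*(-20 + 2*B) = 2*B*(-20 + 2*B))
F(w) = 2*w*(26 + w) (F(w) = (26 + w)*(2*w) = 2*w*(26 + w))
3977/k(-12) + F(-14 - 34)/(-2006) = 3977/((4*(-12)*(-10 - 12))) + (2*(-14 - 34)*(26 + (-14 - 34)))/(-2006) = 3977/((4*(-12)*(-22))) + (2*(-48)*(26 - 48))*(-1/2006) = 3977/1056 + (2*(-48)*(-22))*(-1/2006) = 3977*(1/1056) + 2112*(-1/2006) = 3977/1056 - 1056/1003 = 2873795/1059168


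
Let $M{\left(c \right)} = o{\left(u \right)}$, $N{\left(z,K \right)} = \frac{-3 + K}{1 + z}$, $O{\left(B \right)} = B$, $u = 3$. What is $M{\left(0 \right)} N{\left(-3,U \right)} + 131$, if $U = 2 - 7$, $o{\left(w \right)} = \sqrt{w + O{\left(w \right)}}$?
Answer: $131 + 4 \sqrt{6} \approx 140.8$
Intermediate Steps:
$o{\left(w \right)} = \sqrt{2} \sqrt{w}$ ($o{\left(w \right)} = \sqrt{w + w} = \sqrt{2 w} = \sqrt{2} \sqrt{w}$)
$U = -5$ ($U = 2 - 7 = -5$)
$N{\left(z,K \right)} = \frac{-3 + K}{1 + z}$
$M{\left(c \right)} = \sqrt{6}$ ($M{\left(c \right)} = \sqrt{2} \sqrt{3} = \sqrt{6}$)
$M{\left(0 \right)} N{\left(-3,U \right)} + 131 = \sqrt{6} \frac{-3 - 5}{1 - 3} + 131 = \sqrt{6} \frac{1}{-2} \left(-8\right) + 131 = \sqrt{6} \left(\left(- \frac{1}{2}\right) \left(-8\right)\right) + 131 = \sqrt{6} \cdot 4 + 131 = 4 \sqrt{6} + 131 = 131 + 4 \sqrt{6}$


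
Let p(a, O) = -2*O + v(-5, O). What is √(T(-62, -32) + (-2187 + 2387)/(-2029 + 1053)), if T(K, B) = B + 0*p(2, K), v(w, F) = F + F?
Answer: I*√479338/122 ≈ 5.6749*I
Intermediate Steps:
v(w, F) = 2*F
p(a, O) = 0 (p(a, O) = -2*O + 2*O = 0)
T(K, B) = B (T(K, B) = B + 0*0 = B + 0 = B)
√(T(-62, -32) + (-2187 + 2387)/(-2029 + 1053)) = √(-32 + (-2187 + 2387)/(-2029 + 1053)) = √(-32 + 200/(-976)) = √(-32 + 200*(-1/976)) = √(-32 - 25/122) = √(-3929/122) = I*√479338/122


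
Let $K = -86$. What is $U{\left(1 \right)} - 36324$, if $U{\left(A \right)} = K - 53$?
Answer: $-36463$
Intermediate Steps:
$U{\left(A \right)} = -139$ ($U{\left(A \right)} = -86 - 53 = -139$)
$U{\left(1 \right)} - 36324 = -139 - 36324 = -36463$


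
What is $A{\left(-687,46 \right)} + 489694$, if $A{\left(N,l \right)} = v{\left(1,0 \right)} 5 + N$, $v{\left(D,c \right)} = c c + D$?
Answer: $489012$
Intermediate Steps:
$v{\left(D,c \right)} = D + c^{2}$ ($v{\left(D,c \right)} = c^{2} + D = D + c^{2}$)
$A{\left(N,l \right)} = 5 + N$ ($A{\left(N,l \right)} = \left(1 + 0^{2}\right) 5 + N = \left(1 + 0\right) 5 + N = 1 \cdot 5 + N = 5 + N$)
$A{\left(-687,46 \right)} + 489694 = \left(5 - 687\right) + 489694 = -682 + 489694 = 489012$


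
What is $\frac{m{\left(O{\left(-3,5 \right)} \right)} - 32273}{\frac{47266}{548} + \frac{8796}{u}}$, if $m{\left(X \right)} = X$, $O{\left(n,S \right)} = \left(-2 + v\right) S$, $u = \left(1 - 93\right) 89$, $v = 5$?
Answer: $- \frac{142463012}{376175} \approx -378.71$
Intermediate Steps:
$u = -8188$ ($u = \left(-92\right) 89 = -8188$)
$O{\left(n,S \right)} = 3 S$ ($O{\left(n,S \right)} = \left(-2 + 5\right) S = 3 S$)
$\frac{m{\left(O{\left(-3,5 \right)} \right)} - 32273}{\frac{47266}{548} + \frac{8796}{u}} = \frac{3 \cdot 5 - 32273}{\frac{47266}{548} + \frac{8796}{-8188}} = \frac{15 - 32273}{47266 \cdot \frac{1}{548} + 8796 \left(- \frac{1}{8188}\right)} = - \frac{32258}{\frac{23633}{274} - \frac{2199}{2047}} = - \frac{32258}{\frac{47774225}{560878}} = \left(-32258\right) \frac{560878}{47774225} = - \frac{142463012}{376175}$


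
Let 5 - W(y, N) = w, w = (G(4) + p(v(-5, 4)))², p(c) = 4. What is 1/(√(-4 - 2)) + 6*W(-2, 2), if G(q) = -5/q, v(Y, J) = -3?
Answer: -123/8 - I*√6/6 ≈ -15.375 - 0.40825*I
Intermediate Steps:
w = 121/16 (w = (-5/4 + 4)² = (11/4)² = 121/16 ≈ 7.5625)
W(y, N) = -41/16 (W(y, N) = 5 - 1*121/16 = 5 - 121/16 = -41/16)
1/(√(-4 - 2)) + 6*W(-2, 2) = 1/(√(-4 - 2)) + 6*(-41/16) = 1/(√(-6)) - 123/8 = 1/(I*√6) - 123/8 = -I*√6/6 - 123/8 = -123/8 - I*√6/6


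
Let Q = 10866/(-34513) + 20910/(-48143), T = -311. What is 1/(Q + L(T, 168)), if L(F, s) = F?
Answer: -1661559359/517989749317 ≈ -0.0032077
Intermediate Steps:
Q = -1244788668/1661559359 (Q = 10866*(-1/34513) + 20910*(-1/48143) = -10866/34513 - 20910/48143 = -1244788668/1661559359 ≈ -0.74917)
1/(Q + L(T, 168)) = 1/(-1244788668/1661559359 - 311) = 1/(-517989749317/1661559359) = -1661559359/517989749317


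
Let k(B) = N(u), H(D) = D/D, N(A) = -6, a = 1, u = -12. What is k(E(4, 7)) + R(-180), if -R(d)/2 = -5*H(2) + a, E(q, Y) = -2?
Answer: 2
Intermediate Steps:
H(D) = 1
k(B) = -6
R(d) = 8 (R(d) = -2*(-5*1 + 1) = -2*(-5 + 1) = -2*(-4) = 8)
k(E(4, 7)) + R(-180) = -6 + 8 = 2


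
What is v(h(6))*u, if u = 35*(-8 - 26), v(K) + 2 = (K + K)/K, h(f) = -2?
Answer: 0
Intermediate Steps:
v(K) = 0 (v(K) = -2 + (K + K)/K = -2 + (2*K)/K = -2 + 2 = 0)
u = -1190 (u = 35*(-34) = -1190)
v(h(6))*u = 0*(-1190) = 0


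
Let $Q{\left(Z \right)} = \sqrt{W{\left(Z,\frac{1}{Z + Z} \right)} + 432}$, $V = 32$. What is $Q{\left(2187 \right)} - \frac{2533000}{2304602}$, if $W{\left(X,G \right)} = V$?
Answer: $- \frac{1266500}{1152301} + 4 \sqrt{29} \approx 20.442$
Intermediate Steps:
$W{\left(X,G \right)} = 32$
$Q{\left(Z \right)} = 4 \sqrt{29}$ ($Q{\left(Z \right)} = \sqrt{32 + 432} = \sqrt{464} = 4 \sqrt{29}$)
$Q{\left(2187 \right)} - \frac{2533000}{2304602} = 4 \sqrt{29} - \frac{2533000}{2304602} = 4 \sqrt{29} - \frac{1266500}{1152301} = - \frac{1266500}{1152301} + 4 \sqrt{29}$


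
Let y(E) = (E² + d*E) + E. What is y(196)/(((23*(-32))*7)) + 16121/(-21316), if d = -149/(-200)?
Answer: -1623609547/196107200 ≈ -8.2792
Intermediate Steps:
d = 149/200 (d = -149*(-1/200) = 149/200 ≈ 0.74500)
y(E) = E² + 349*E/200 (y(E) = (E² + 149*E/200) + E = E² + 349*E/200)
y(196)/(((23*(-32))*7)) + 16121/(-21316) = ((1/200)*196*(349 + 200*196))/(((23*(-32))*7)) + 16121/(-21316) = ((1/200)*196*(349 + 39200))/((-736*7)) + 16121*(-1/21316) = ((1/200)*196*39549)/(-5152) - 16121/21316 = (1937901/50)*(-1/5152) - 16121/21316 = -276843/36800 - 16121/21316 = -1623609547/196107200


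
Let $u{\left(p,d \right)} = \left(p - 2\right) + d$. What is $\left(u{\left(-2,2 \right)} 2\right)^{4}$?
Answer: $256$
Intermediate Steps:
$u{\left(p,d \right)} = -2 + d + p$ ($u{\left(p,d \right)} = \left(-2 + p\right) + d = -2 + d + p$)
$\left(u{\left(-2,2 \right)} 2\right)^{4} = \left(\left(-2 + 2 - 2\right) 2\right)^{4} = \left(\left(-2\right) 2\right)^{4} = \left(-4\right)^{4} = 256$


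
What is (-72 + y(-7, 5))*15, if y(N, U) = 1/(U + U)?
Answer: -2157/2 ≈ -1078.5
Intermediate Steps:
y(N, U) = 1/(2*U)
(-72 + y(-7, 5))*15 = (-72 + (1/2)/5)*15 = (-72 + (1/2)*(1/5))*15 = (-72 + 1/10)*15 = -719/10*15 = -2157/2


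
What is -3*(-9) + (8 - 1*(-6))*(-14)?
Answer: -169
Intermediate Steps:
-3*(-9) + (8 - 1*(-6))*(-14) = 27 + (8 + 6)*(-14) = 27 + 14*(-14) = 27 - 196 = -169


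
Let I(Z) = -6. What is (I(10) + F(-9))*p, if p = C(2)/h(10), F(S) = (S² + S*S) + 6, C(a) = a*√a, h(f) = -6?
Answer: -54*√2 ≈ -76.368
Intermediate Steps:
C(a) = a^(3/2)
F(S) = 6 + 2*S² (F(S) = (S² + S²) + 6 = 2*S² + 6 = 6 + 2*S²)
p = -√2/3 (p = 2^(3/2)/(-6) = (2*√2)*(-⅙) = -√2/3 ≈ -0.47140)
(I(10) + F(-9))*p = (-6 + (6 + 2*(-9)²))*(-√2/3) = (-6 + (6 + 2*81))*(-√2/3) = (-6 + (6 + 162))*(-√2/3) = (-6 + 168)*(-√2/3) = 162*(-√2/3) = -54*√2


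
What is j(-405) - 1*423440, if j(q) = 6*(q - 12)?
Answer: -425942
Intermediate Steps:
j(q) = -72 + 6*q (j(q) = 6*(-12 + q) = -72 + 6*q)
j(-405) - 1*423440 = (-72 + 6*(-405)) - 1*423440 = (-72 - 2430) - 423440 = -2502 - 423440 = -425942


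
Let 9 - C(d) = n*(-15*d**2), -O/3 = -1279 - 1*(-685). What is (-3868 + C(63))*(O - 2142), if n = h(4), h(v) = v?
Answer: -84341160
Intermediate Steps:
n = 4
O = 1782 (O = -3*(-1279 - 1*(-685)) = -3*(-1279 + 685) = -3*(-594) = 1782)
C(d) = 9 + 60*d**2 (C(d) = 9 - 4*(-15*d**2) = 9 - (-60)*d**2 = 9 + 60*d**2)
(-3868 + C(63))*(O - 2142) = (-3868 + (9 + 60*63**2))*(1782 - 2142) = (-3868 + (9 + 60*3969))*(-360) = (-3868 + (9 + 238140))*(-360) = (-3868 + 238149)*(-360) = 234281*(-360) = -84341160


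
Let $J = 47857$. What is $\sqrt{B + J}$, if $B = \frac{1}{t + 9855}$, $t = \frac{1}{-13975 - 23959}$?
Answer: $\frac{\sqrt{6688304023647241614623}}{373839569} \approx 218.76$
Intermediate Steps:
$t = - \frac{1}{37934}$ ($t = \frac{1}{-37934} = - \frac{1}{37934} \approx -2.6362 \cdot 10^{-5}$)
$B = \frac{37934}{373839569}$ ($B = \frac{1}{- \frac{1}{37934} + 9855} = \frac{1}{\frac{373839569}{37934}} = \frac{37934}{373839569} \approx 0.00010147$)
$\sqrt{B + J} = \sqrt{\frac{37934}{373839569} + 47857} = \sqrt{\frac{17890840291567}{373839569}} = \frac{\sqrt{6688304023647241614623}}{373839569}$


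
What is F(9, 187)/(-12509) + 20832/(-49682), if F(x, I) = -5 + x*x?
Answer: -132181660/310736069 ≈ -0.42538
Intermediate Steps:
F(x, I) = -5 + x**2
F(9, 187)/(-12509) + 20832/(-49682) = (-5 + 9**2)/(-12509) + 20832/(-49682) = (-5 + 81)*(-1/12509) + 20832*(-1/49682) = 76*(-1/12509) - 10416/24841 = -76/12509 - 10416/24841 = -132181660/310736069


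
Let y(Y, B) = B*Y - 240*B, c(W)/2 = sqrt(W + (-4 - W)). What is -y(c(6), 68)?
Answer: 16320 - 272*I ≈ 16320.0 - 272.0*I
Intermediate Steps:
c(W) = 4*I (c(W) = 2*sqrt(W + (-4 - W)) = 2*sqrt(-4) = 2*(2*I) = 4*I)
y(Y, B) = -240*B + B*Y
-y(c(6), 68) = -68*(-240 + 4*I) = -(-16320 + 272*I) = 16320 - 272*I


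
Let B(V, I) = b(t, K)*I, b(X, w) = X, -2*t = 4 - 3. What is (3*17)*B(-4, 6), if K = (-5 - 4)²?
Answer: -153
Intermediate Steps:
K = 81 (K = (-9)² = 81)
t = -½ (t = -(4 - 3)/2 = -½*1 = -½ ≈ -0.50000)
B(V, I) = -I/2
(3*17)*B(-4, 6) = (3*17)*(-½*6) = 51*(-3) = -153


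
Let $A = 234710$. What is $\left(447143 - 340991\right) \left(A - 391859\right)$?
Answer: $-16681680648$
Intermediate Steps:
$\left(447143 - 340991\right) \left(A - 391859\right) = \left(447143 - 340991\right) \left(234710 - 391859\right) = 106152 \left(234710 - 391859\right) = 106152 \left(-157149\right) = -16681680648$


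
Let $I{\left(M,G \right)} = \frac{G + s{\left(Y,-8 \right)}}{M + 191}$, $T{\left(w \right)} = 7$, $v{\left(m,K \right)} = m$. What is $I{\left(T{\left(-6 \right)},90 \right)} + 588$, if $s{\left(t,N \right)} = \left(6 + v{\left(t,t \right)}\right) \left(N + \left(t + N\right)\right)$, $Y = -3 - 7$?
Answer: $\frac{58309}{99} \approx 588.98$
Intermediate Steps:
$Y = -10$
$s{\left(t,N \right)} = \left(6 + t\right) \left(t + 2 N\right)$ ($s{\left(t,N \right)} = \left(6 + t\right) \left(N + \left(t + N\right)\right) = \left(6 + t\right) \left(N + \left(N + t\right)\right) = \left(6 + t\right) \left(t + 2 N\right)$)
$I{\left(M,G \right)} = \frac{104 + G}{191 + M}$ ($I{\left(M,G \right)} = \frac{G + \left(\left(-10\right)^{2} + 6 \left(-10\right) + 12 \left(-8\right) + 2 \left(-8\right) \left(-10\right)\right)}{M + 191} = \frac{G + \left(100 - 60 - 96 + 160\right)}{191 + M} = \frac{G + 104}{191 + M} = \frac{104 + G}{191 + M}$)
$I{\left(T{\left(-6 \right)},90 \right)} + 588 = \frac{104 + 90}{191 + 7} + 588 = \frac{1}{198} \cdot 194 + 588 = \frac{97}{99} + 588 = \frac{58309}{99}$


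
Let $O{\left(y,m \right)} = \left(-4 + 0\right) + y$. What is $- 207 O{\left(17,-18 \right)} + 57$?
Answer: $-2634$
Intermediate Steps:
$O{\left(y,m \right)} = -4 + y$
$- 207 O{\left(17,-18 \right)} + 57 = - 207 \left(-4 + 17\right) + 57 = \left(-207\right) 13 + 57 = -2691 + 57 = -2634$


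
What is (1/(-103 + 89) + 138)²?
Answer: 3728761/196 ≈ 19024.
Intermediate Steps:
(1/(-103 + 89) + 138)² = (1/(-14) + 138)² = (-1/14 + 138)² = (1931/14)² = 3728761/196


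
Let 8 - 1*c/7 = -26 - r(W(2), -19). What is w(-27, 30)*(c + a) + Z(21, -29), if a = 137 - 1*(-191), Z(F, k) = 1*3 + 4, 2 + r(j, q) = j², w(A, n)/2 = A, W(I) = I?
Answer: -31313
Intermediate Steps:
w(A, n) = 2*A
r(j, q) = -2 + j²
Z(F, k) = 7 (Z(F, k) = 3 + 4 = 7)
a = 328 (a = 137 + 191 = 328)
c = 252 (c = 56 - 7*(-26 - (-2 + 2²)) = 56 - 7*(-26 - (-2 + 4)) = 56 - 7*(-26 - 1*2) = 56 - 7*(-26 - 2) = 56 - 7*(-28) = 56 + 196 = 252)
w(-27, 30)*(c + a) + Z(21, -29) = (2*(-27))*(252 + 328) + 7 = -54*580 + 7 = -31320 + 7 = -31313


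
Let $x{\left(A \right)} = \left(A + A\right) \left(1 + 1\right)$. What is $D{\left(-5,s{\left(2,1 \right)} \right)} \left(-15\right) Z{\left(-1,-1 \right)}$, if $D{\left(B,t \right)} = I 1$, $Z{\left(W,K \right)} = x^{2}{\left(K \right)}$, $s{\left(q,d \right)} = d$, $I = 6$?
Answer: $-1440$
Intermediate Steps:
$x{\left(A \right)} = 4 A$ ($x{\left(A \right)} = 2 A 2 = 4 A$)
$Z{\left(W,K \right)} = 16 K^{2}$ ($Z{\left(W,K \right)} = \left(4 K\right)^{2} = 16 K^{2}$)
$D{\left(B,t \right)} = 6$ ($D{\left(B,t \right)} = 6 \cdot 1 = 6$)
$D{\left(-5,s{\left(2,1 \right)} \right)} \left(-15\right) Z{\left(-1,-1 \right)} = 6 \left(-15\right) 16 \left(-1\right)^{2} = - 90 \cdot 16 \cdot 1 = \left(-90\right) 16 = -1440$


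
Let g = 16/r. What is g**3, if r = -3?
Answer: -4096/27 ≈ -151.70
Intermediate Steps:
g = -16/3 (g = 16/(-3) = 16*(-1/3) = -16/3 ≈ -5.3333)
g**3 = (-16/3)**3 = -4096/27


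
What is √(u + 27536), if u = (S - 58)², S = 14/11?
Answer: 4*√232577/11 ≈ 175.37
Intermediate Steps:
S = 14/11 (S = 14*(1/11) = 14/11 ≈ 1.2727)
u = 389376/121 (u = (14/11 - 58)² = (-624/11)² = 389376/121 ≈ 3218.0)
√(u + 27536) = √(389376/121 + 27536) = √(3721232/121) = 4*√232577/11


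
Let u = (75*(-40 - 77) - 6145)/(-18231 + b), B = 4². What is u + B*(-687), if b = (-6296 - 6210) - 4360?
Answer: -385771304/35097 ≈ -10992.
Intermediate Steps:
B = 16
b = -16866 (b = -12506 - 4360 = -16866)
u = 14920/35097 (u = (75*(-40 - 77) - 6145)/(-18231 - 16866) = (75*(-117) - 6145)/(-35097) = (-8775 - 6145)*(-1/35097) = -14920*(-1/35097) = 14920/35097 ≈ 0.42511)
u + B*(-687) = 14920/35097 + 16*(-687) = 14920/35097 - 10992 = -385771304/35097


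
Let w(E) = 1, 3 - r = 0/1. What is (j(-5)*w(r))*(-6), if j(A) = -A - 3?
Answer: -12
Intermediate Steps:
r = 3 (r = 3 - 0/1 = 3 - 0 = 3 - 1*0 = 3 + 0 = 3)
j(A) = -3 - A
(j(-5)*w(r))*(-6) = ((-3 - 1*(-5))*1)*(-6) = ((-3 + 5)*1)*(-6) = (2*1)*(-6) = 2*(-6) = -12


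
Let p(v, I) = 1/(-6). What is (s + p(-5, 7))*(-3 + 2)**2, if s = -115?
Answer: -691/6 ≈ -115.17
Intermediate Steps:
p(v, I) = -1/6
(s + p(-5, 7))*(-3 + 2)**2 = (-115 - 1/6)*(-3 + 2)**2 = -691/6*(-1)**2 = -691/6*1 = -691/6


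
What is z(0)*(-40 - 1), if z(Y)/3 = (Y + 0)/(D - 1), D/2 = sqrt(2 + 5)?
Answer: 0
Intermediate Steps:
D = 2*sqrt(7) (D = 2*sqrt(2 + 5) = 2*sqrt(7) ≈ 5.2915)
z(Y) = 3*Y/(-1 + 2*sqrt(7)) (z(Y) = 3*((Y + 0)/(2*sqrt(7) - 1)) = 3*(Y/(-1 + 2*sqrt(7))) = 3*Y/(-1 + 2*sqrt(7)))
z(0)*(-40 - 1) = ((1/9)*0 + (2/9)*0*sqrt(7))*(-40 - 1) = (0 + 0)*(-41) = 0*(-41) = 0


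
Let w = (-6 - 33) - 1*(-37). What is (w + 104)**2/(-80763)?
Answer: -3468/26921 ≈ -0.12882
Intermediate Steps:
w = -2 (w = -39 + 37 = -2)
(w + 104)**2/(-80763) = (-2 + 104)**2/(-80763) = 102**2*(-1/80763) = 10404*(-1/80763) = -3468/26921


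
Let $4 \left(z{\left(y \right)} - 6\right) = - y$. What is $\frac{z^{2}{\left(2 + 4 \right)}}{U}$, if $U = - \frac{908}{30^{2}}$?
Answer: $- \frac{18225}{908} \approx -20.072$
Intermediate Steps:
$z{\left(y \right)} = 6 - \frac{y}{4}$ ($z{\left(y \right)} = 6 + \frac{\left(-1\right) y}{4} = 6 - \frac{y}{4}$)
$U = - \frac{227}{225}$ ($U = - \frac{908}{900} = \left(-908\right) \frac{1}{900} = - \frac{227}{225} \approx -1.0089$)
$\frac{z^{2}{\left(2 + 4 \right)}}{U} = \frac{\left(6 - \frac{2 + 4}{4}\right)^{2}}{- \frac{227}{225}} = \left(6 - \frac{3}{2}\right)^{2} \left(- \frac{225}{227}\right) = \left(\frac{9}{2}\right)^{2} \left(- \frac{225}{227}\right) = \frac{81}{4} \left(- \frac{225}{227}\right) = - \frac{18225}{908}$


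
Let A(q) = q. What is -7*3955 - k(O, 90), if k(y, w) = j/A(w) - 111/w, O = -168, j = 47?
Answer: -1245793/45 ≈ -27684.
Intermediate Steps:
k(y, w) = -64/w (k(y, w) = 47/w - 111/w = -64/w)
-7*3955 - k(O, 90) = -7*3955 - (-64)/90 = -27685 - (-64)/90 = -27685 - 1*(-32/45) = -27685 + 32/45 = -1245793/45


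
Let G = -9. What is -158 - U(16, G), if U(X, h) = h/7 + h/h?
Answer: -1104/7 ≈ -157.71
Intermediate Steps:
U(X, h) = 1 + h/7 (U(X, h) = h*(1/7) + 1 = h/7 + 1 = 1 + h/7)
-158 - U(16, G) = -158 - (1 + (1/7)*(-9)) = -158 - (1 - 9/7) = -158 - 1*(-2/7) = -158 + 2/7 = -1104/7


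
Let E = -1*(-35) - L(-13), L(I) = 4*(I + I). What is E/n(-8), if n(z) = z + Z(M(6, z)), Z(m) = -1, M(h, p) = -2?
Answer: -139/9 ≈ -15.444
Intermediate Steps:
n(z) = -1 + z (n(z) = z - 1 = -1 + z)
L(I) = 8*I (L(I) = 4*(2*I) = 8*I)
E = 139 (E = -1*(-35) - 8*(-13) = 35 - 1*(-104) = 35 + 104 = 139)
E/n(-8) = 139/(-1 - 8) = 139/(-9) = 139*(-1/9) = -139/9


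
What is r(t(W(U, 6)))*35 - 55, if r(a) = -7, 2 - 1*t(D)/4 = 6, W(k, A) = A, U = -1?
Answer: -300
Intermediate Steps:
t(D) = -16 (t(D) = 8 - 4*6 = 8 - 24 = -16)
r(t(W(U, 6)))*35 - 55 = -7*35 - 55 = -245 - 55 = -300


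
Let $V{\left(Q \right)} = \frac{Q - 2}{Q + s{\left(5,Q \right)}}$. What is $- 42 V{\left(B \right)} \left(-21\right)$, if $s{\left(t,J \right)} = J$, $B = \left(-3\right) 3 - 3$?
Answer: $\frac{1029}{2} \approx 514.5$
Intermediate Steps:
$B = -12$ ($B = -9 - 3 = -12$)
$V{\left(Q \right)} = \frac{-2 + Q}{2 Q}$ ($V{\left(Q \right)} = \frac{Q - 2}{Q + Q} = \frac{-2 + Q}{2 Q}$)
$- 42 V{\left(B \right)} \left(-21\right) = - 42 \frac{-2 - 12}{2 \left(-12\right)} \left(-21\right) = - 42 \cdot \frac{1}{2} \left(- \frac{1}{12}\right) \left(-14\right) \left(-21\right) = \left(-42\right) \frac{7}{12} \left(-21\right) = \left(- \frac{49}{2}\right) \left(-21\right) = \frac{1029}{2}$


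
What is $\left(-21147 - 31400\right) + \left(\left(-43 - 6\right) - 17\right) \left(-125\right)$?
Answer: $-44297$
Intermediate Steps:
$\left(-21147 - 31400\right) + \left(\left(-43 - 6\right) - 17\right) \left(-125\right) = -52547 + \left(-49 - 17\right) \left(-125\right) = -52547 - -8250 = -52547 + 8250 = -44297$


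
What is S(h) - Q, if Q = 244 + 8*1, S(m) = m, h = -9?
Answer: -261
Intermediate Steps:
Q = 252 (Q = 244 + 8 = 252)
S(h) - Q = -9 - 1*252 = -9 - 252 = -261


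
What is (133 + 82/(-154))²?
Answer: 104040000/5929 ≈ 17548.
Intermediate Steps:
(133 + 82/(-154))² = (133 + 82*(-1/154))² = (133 - 41/77)² = (10200/77)² = 104040000/5929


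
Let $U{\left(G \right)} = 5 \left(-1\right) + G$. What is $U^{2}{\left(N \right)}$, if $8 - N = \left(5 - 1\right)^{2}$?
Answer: $169$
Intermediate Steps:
$N = -8$ ($N = 8 - \left(5 - 1\right)^{2} = 8 - 4^{2} = 8 - 16 = -8$)
$U{\left(G \right)} = -5 + G$
$U^{2}{\left(N \right)} = \left(-5 - 8\right)^{2} = \left(-13\right)^{2} = 169$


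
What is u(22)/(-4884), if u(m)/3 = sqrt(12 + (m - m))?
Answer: -sqrt(3)/814 ≈ -0.0021278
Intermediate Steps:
u(m) = 6*sqrt(3) (u(m) = 3*sqrt(12 + (m - m)) = 3*sqrt(12 + 0) = 3*sqrt(12) = 3*(2*sqrt(3)) = 6*sqrt(3))
u(22)/(-4884) = (6*sqrt(3))/(-4884) = (6*sqrt(3))*(-1/4884) = -sqrt(3)/814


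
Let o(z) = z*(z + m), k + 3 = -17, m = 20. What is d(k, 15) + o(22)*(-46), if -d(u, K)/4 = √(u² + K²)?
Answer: -42604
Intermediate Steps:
k = -20 (k = -3 - 17 = -20)
o(z) = z*(20 + z) (o(z) = z*(z + 20) = z*(20 + z))
d(u, K) = -4*√(K² + u²) (d(u, K) = -4*√(u² + K²) = -4*√(K² + u²))
d(k, 15) + o(22)*(-46) = -4*√(15² + (-20)²) + (22*(20 + 22))*(-46) = -4*√(225 + 400) + (22*42)*(-46) = -4*√625 + 924*(-46) = -4*25 - 42504 = -100 - 42504 = -42604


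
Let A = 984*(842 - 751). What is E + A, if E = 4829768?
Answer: 4919312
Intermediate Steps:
A = 89544 (A = 984*91 = 89544)
E + A = 4829768 + 89544 = 4919312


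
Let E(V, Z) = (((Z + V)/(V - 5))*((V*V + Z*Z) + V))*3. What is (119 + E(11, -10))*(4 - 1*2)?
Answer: 470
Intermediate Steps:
E(V, Z) = 3*(V + Z)*(V + V² + Z²)/(-5 + V) (E(V, Z) = (((V + Z)/(-5 + V))*((V² + Z²) + V))*3 = (((V + Z)/(-5 + V))*(V + V² + Z²))*3 = ((V + Z)*(V + V² + Z²)/(-5 + V))*3 = 3*(V + Z)*(V + V² + Z²)/(-5 + V))
(119 + E(11, -10))*(4 - 1*2) = (119 + 3*(11² + 11³ + (-10)³ + 11*(-10) + 11*(-10)² - 10*11²)/(-5 + 11))*(4 - 1*2) = (119 + 3*(121 + 1331 - 1000 - 110 + 11*100 - 10*121)/6)*(4 - 2) = (119 + 3*(⅙)*(121 + 1331 - 1000 - 110 + 1100 - 1210))*2 = (119 + 3*(⅙)*232)*2 = (119 + 116)*2 = 235*2 = 470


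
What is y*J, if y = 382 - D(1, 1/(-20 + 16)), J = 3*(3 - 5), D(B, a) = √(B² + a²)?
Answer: -2292 + 3*√17/2 ≈ -2285.8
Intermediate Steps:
J = -6 (J = 3*(-2) = -6)
y = 382 - √17/4 (y = 382 - √(1² + (1/(-20 + 16))²) = 382 - √(1 + (1/(-4))²) = 382 - √(1 + (-¼)²) = 382 - √(1 + 1/16) = 382 - √(17/16) = 382 - √17/4 ≈ 380.97)
y*J = (382 - √17/4)*(-6) = -2292 + 3*√17/2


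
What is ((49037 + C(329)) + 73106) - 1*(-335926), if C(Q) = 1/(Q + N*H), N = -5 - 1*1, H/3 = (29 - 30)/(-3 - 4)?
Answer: 1046687672/2285 ≈ 4.5807e+5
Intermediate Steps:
H = 3/7 (H = 3*((29 - 30)/(-3 - 4)) = 3*(-1/(-7)) = 3*(-1*(-⅐)) = 3*(⅐) = 3/7 ≈ 0.42857)
N = -6 (N = -5 - 1 = -6)
C(Q) = 1/(-18/7 + Q) (C(Q) = 1/(Q - 6*3/7) = 1/(Q - 18/7) = 1/(-18/7 + Q))
((49037 + C(329)) + 73106) - 1*(-335926) = ((49037 + 7/(-18 + 7*329)) + 73106) - 1*(-335926) = ((49037 + 7/(-18 + 2303)) + 73106) + 335926 = ((49037 + 7/2285) + 73106) + 335926 = (112049552/2285 + 73106) + 335926 = 279096762/2285 + 335926 = 1046687672/2285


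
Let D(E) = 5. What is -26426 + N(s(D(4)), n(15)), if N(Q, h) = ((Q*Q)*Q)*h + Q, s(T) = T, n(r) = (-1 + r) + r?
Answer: -22796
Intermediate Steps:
n(r) = -1 + 2*r
N(Q, h) = Q + h*Q**3 (N(Q, h) = (Q**2*Q)*h + Q = Q**3*h + Q = h*Q**3 + Q = Q + h*Q**3)
-26426 + N(s(D(4)), n(15)) = -26426 + (5 + (-1 + 2*15)*5**3) = -26426 + (5 + (-1 + 30)*125) = -26426 + (5 + 29*125) = -26426 + (5 + 3625) = -26426 + 3630 = -22796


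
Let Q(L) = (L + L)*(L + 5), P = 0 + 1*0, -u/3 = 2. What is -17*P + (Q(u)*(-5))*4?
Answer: -240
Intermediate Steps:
u = -6 (u = -3*2 = -6)
P = 0 (P = 0 + 0 = 0)
Q(L) = 2*L*(5 + L) (Q(L) = (2*L)*(5 + L) = 2*L*(5 + L))
-17*P + (Q(u)*(-5))*4 = -17*0 + ((2*(-6)*(5 - 6))*(-5))*4 = 0 + ((2*(-6)*(-1))*(-5))*4 = 0 + (12*(-5))*4 = 0 - 60*4 = 0 - 240 = -240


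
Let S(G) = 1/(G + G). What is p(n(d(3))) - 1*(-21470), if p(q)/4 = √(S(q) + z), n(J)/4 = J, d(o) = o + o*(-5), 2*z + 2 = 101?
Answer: 21470 + √28506/6 ≈ 21498.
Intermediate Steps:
z = 99/2 (z = -1 + (½)*101 = -1 + 101/2 = 99/2 ≈ 49.500)
d(o) = -4*o (d(o) = o - 5*o = -4*o)
n(J) = 4*J
S(G) = 1/(2*G)
p(q) = 4*√(99/2 + 1/(2*q)) (p(q) = 4*√(1/(2*q) + 99/2) = 4*√(99/2 + 1/(2*q)))
p(n(d(3))) - 1*(-21470) = 2*√(198 + 2/((4*(-4*3)))) - 1*(-21470) = 2*√(198 + 2/((4*(-12)))) + 21470 = 2*√(198 + 2/(-48)) + 21470 = 2*√(198 + 2*(-1/48)) + 21470 = 2*√(198 - 1/24) + 21470 = 2*√(4751/24) + 21470 = 2*(√28506/12) + 21470 = √28506/6 + 21470 = 21470 + √28506/6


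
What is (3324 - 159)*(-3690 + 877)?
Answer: -8903145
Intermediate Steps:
(3324 - 159)*(-3690 + 877) = 3165*(-2813) = -8903145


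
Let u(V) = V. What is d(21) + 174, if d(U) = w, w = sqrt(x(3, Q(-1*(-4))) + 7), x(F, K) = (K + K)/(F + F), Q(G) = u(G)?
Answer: 174 + 5*sqrt(3)/3 ≈ 176.89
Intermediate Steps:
Q(G) = G
x(F, K) = K/F (x(F, K) = (2*K)/((2*F)) = (2*K)*(1/(2*F)) = K/F)
w = 5*sqrt(3)/3 (w = sqrt(-1*(-4)/3 + 7) = sqrt(4*(1/3) + 7) = sqrt(4/3 + 7) = sqrt(25/3) = 5*sqrt(3)/3 ≈ 2.8868)
d(U) = 5*sqrt(3)/3
d(21) + 174 = 5*sqrt(3)/3 + 174 = 174 + 5*sqrt(3)/3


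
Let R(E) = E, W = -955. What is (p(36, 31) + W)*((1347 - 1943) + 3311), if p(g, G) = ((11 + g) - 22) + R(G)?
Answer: -2440785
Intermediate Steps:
p(g, G) = -11 + G + g (p(g, G) = ((11 + g) - 22) + G = (-11 + g) + G = -11 + G + g)
(p(36, 31) + W)*((1347 - 1943) + 3311) = ((-11 + 31 + 36) - 955)*((1347 - 1943) + 3311) = (56 - 955)*(-596 + 3311) = -899*2715 = -2440785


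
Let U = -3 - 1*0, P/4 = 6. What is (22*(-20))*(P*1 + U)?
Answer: -9240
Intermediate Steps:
P = 24 (P = 4*6 = 24)
U = -3 (U = -3 + 0 = -3)
(22*(-20))*(P*1 + U) = (22*(-20))*(24*1 - 3) = -440*(24 - 3) = -440*21 = -9240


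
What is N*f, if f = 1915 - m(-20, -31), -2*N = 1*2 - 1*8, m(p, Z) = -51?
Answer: 5898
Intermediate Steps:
N = 3 (N = -(1*2 - 1*8)/2 = -(2 - 8)/2 = -½*(-6) = 3)
f = 1966 (f = 1915 - 1*(-51) = 1915 + 51 = 1966)
N*f = 3*1966 = 5898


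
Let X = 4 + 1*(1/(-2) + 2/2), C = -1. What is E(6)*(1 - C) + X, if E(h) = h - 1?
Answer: 29/2 ≈ 14.500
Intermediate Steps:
E(h) = -1 + h
X = 9/2 (X = 4 + 1*(1*(-½) + 2*(½)) = 4 + 1*(-½ + 1) = 4 + 1*(½) = 4 + ½ = 9/2 ≈ 4.5000)
E(6)*(1 - C) + X = (-1 + 6)*(1 - 1*(-1)) + 9/2 = 5*(1 + 1) + 9/2 = 5*2 + 9/2 = 10 + 9/2 = 29/2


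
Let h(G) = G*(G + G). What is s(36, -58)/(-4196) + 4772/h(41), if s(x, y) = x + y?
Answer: 5024319/3526738 ≈ 1.4246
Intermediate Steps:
h(G) = 2*G² (h(G) = G*(2*G) = 2*G²)
s(36, -58)/(-4196) + 4772/h(41) = (36 - 58)/(-4196) + 4772/((2*41²)) = -22*(-1/4196) + 4772/((2*1681)) = 11/2098 + 4772/3362 = 11/2098 + 4772*(1/3362) = 11/2098 + 2386/1681 = 5024319/3526738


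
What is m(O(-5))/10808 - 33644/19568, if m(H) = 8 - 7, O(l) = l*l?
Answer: -22725299/13218184 ≈ -1.7192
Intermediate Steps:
O(l) = l²
m(H) = 1
m(O(-5))/10808 - 33644/19568 = 1/10808 - 33644/19568 = 1*(1/10808) - 33644*1/19568 = 1/10808 - 8411/4892 = -22725299/13218184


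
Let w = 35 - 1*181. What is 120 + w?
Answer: -26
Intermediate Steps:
w = -146 (w = 35 - 181 = -146)
120 + w = 120 - 146 = -26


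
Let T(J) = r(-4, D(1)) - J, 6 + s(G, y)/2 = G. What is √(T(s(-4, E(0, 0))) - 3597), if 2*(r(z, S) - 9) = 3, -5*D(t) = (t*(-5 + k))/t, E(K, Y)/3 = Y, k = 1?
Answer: I*√14266/2 ≈ 59.72*I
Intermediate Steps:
E(K, Y) = 3*Y
D(t) = ⅘ (D(t) = -t*(-5 + 1)/(5*t) = -t*(-4)/(5*t) = -(-4*t)/(5*t) = -⅕*(-4) = ⅘)
r(z, S) = 21/2 (r(z, S) = 9 + (½)*3 = 9 + 3/2 = 21/2)
s(G, y) = -12 + 2*G
T(J) = 21/2 - J
√(T(s(-4, E(0, 0))) - 3597) = √((21/2 - (-12 + 2*(-4))) - 3597) = √((21/2 - (-12 - 8)) - 3597) = √((21/2 - 1*(-20)) - 3597) = √((21/2 + 20) - 3597) = √(61/2 - 3597) = √(-7133/2) = I*√14266/2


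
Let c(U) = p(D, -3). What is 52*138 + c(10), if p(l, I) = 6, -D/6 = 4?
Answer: 7182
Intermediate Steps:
D = -24 (D = -6*4 = -24)
c(U) = 6
52*138 + c(10) = 52*138 + 6 = 7176 + 6 = 7182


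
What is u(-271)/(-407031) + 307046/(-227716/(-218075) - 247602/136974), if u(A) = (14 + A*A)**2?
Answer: -214232851149387309025/515677405191097 ≈ -4.1544e+5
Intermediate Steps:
u(A) = (14 + A**2)**2
u(-271)/(-407031) + 307046/(-227716/(-218075) - 247602/136974) = (14 + (-271)**2)**2/(-407031) + 307046/(-227716/(-218075) - 247602/136974) = (14 + 73441)**2*(-1/407031) + 307046/(-227716*(-1/218075) - 247602*1/136974) = 73455**2*(-1/407031) + 307046/(227716/218075 - 41267/22829) = 5395637025*(-1/407031) + 307046/(-3800772461/4978434175) = -1798545675/135677 + 307046*(-4978434175/3800772461) = -1798545675/135677 - 1528608299697050/3800772461 = -214232851149387309025/515677405191097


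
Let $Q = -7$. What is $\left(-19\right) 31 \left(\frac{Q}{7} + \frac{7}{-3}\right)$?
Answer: $\frac{5890}{3} \approx 1963.3$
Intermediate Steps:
$\left(-19\right) 31 \left(\frac{Q}{7} + \frac{7}{-3}\right) = \left(-19\right) 31 \left(- \frac{7}{7} + \frac{7}{-3}\right) = - 589 \left(\left(-7\right) \frac{1}{7} + 7 \left(- \frac{1}{3}\right)\right) = - 589 \left(-1 - \frac{7}{3}\right) = \left(-589\right) \left(- \frac{10}{3}\right) = \frac{5890}{3}$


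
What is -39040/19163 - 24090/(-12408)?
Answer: -345025/3602644 ≈ -0.095770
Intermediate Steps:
-39040/19163 - 24090/(-12408) = -39040*1/19163 - 24090*(-1/12408) = -39040/19163 + 365/188 = -345025/3602644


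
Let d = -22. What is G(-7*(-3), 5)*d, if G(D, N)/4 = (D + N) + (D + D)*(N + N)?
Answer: -39248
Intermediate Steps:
G(D, N) = 4*D + 4*N + 16*D*N (G(D, N) = 4*((D + N) + (D + D)*(N + N)) = 4*((D + N) + (2*D)*(2*N)) = 4*((D + N) + 4*D*N) = 4*(D + N + 4*D*N) = 4*D + 4*N + 16*D*N)
G(-7*(-3), 5)*d = (4*(-7*(-3)) + 4*5 + 16*(-7*(-3))*5)*(-22) = (4*21 + 20 + 16*21*5)*(-22) = (84 + 20 + 1680)*(-22) = 1784*(-22) = -39248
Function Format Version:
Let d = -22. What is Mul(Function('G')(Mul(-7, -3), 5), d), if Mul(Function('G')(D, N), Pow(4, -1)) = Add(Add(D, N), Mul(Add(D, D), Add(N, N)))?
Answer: -39248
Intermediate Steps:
Function('G')(D, N) = Add(Mul(4, D), Mul(4, N), Mul(16, D, N)) (Function('G')(D, N) = Mul(4, Add(Add(D, N), Mul(Add(D, D), Add(N, N)))) = Mul(4, Add(Add(D, N), Mul(Mul(2, D), Mul(2, N)))) = Mul(4, Add(Add(D, N), Mul(4, D, N))) = Mul(4, Add(D, N, Mul(4, D, N))) = Add(Mul(4, D), Mul(4, N), Mul(16, D, N)))
Mul(Function('G')(Mul(-7, -3), 5), d) = Mul(Add(Mul(4, Mul(-7, -3)), Mul(4, 5), Mul(16, Mul(-7, -3), 5)), -22) = Mul(Add(Mul(4, 21), 20, Mul(16, 21, 5)), -22) = Mul(Add(84, 20, 1680), -22) = Mul(1784, -22) = -39248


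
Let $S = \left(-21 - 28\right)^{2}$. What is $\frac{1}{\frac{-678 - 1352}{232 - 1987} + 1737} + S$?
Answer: $\frac{1464833644}{610093} \approx 2401.0$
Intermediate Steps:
$S = 2401$ ($S = \left(-49\right)^{2} = 2401$)
$\frac{1}{\frac{-678 - 1352}{232 - 1987} + 1737} + S = \frac{1}{\frac{-678 - 1352}{232 - 1987} + 1737} + 2401 = \frac{1}{- \frac{2030}{-1755} + 1737} + 2401 = \frac{1}{\left(-2030\right) \left(- \frac{1}{1755}\right) + 1737} + 2401 = \frac{1}{\frac{406}{351} + 1737} + 2401 = \frac{1}{\frac{610093}{351}} + 2401 = \frac{351}{610093} + 2401 = \frac{1464833644}{610093}$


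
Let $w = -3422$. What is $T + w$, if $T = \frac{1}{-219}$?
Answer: $- \frac{749419}{219} \approx -3422.0$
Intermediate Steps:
$T = - \frac{1}{219} \approx -0.0045662$
$T + w = - \frac{1}{219} - 3422 = - \frac{749419}{219}$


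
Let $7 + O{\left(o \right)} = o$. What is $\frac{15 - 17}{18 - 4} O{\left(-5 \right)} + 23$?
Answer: $\frac{173}{7} \approx 24.714$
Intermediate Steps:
$O{\left(o \right)} = -7 + o$
$\frac{15 - 17}{18 - 4} O{\left(-5 \right)} + 23 = \frac{15 - 17}{18 - 4} \left(-7 - 5\right) + 23 = - \frac{2}{14} \left(-12\right) + 23 = \left(-2\right) \frac{1}{14} \left(-12\right) + 23 = \left(- \frac{1}{7}\right) \left(-12\right) + 23 = \frac{12}{7} + 23 = \frac{173}{7}$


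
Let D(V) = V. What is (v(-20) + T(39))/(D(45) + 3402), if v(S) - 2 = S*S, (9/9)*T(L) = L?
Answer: 49/383 ≈ 0.12794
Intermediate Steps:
T(L) = L
v(S) = 2 + S² (v(S) = 2 + S*S = 2 + S²)
(v(-20) + T(39))/(D(45) + 3402) = ((2 + (-20)²) + 39)/(45 + 3402) = ((2 + 400) + 39)/3447 = (402 + 39)*(1/3447) = 441*(1/3447) = 49/383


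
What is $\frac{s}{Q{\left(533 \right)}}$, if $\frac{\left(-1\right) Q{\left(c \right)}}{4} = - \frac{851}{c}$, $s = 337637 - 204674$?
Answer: $\frac{3081273}{148} \approx 20819.0$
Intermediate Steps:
$s = 132963$ ($s = 337637 - 204674 = 132963$)
$Q{\left(c \right)} = \frac{3404}{c}$ ($Q{\left(c \right)} = - 4 \left(- \frac{851}{c}\right) = \frac{3404}{c}$)
$\frac{s}{Q{\left(533 \right)}} = \frac{132963}{3404 \cdot \frac{1}{533}} = \frac{132963}{\frac{3404}{533}} = 132963 \cdot \frac{533}{3404} = \frac{3081273}{148}$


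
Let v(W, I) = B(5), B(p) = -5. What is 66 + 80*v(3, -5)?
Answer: -334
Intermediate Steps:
v(W, I) = -5
66 + 80*v(3, -5) = 66 + 80*(-5) = 66 - 400 = -334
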